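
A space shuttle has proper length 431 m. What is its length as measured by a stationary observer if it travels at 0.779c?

Proper length L₀ = 431 m
γ = 1/√(1 - 0.779²) = 1.595
L = L₀/γ = 431/1.595 = 270.2 m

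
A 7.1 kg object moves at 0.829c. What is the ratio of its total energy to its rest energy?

E = γmc², E₀ = mc²
E/E₀ = γ = 1/√(1 - 0.829²) = 1.788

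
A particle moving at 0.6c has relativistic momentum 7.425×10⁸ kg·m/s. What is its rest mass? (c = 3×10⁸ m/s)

γ = 1/√(1 - 0.6²) = 1.250
v = 0.6 × 3×10⁸ = 1.800×10⁸ m/s
m = p/(γv) = 7.425×10⁸/(1.250 × 1.800×10⁸) = 3.300 kg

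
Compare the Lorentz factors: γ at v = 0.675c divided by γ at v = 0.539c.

γ₁ = 1/√(1 - 0.675²) = 1.355
γ₂ = 1/√(1 - 0.539²) = 1.187
γ₁/γ₂ = 1.355/1.187 = 1.142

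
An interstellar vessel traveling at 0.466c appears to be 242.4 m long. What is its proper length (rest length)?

Contracted length L = 242.4 m
γ = 1/√(1 - 0.466²) = 1.1302
L₀ = γL = 1.1302 × 242.4 = 274.0 m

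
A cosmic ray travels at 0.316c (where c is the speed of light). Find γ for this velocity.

v/c = 0.316, so (v/c)² = 0.099856
1 - (v/c)² = 0.900144
γ = 1/√(0.900144) = 1.054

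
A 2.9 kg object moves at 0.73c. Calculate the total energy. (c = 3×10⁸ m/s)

γ = 1/√(1 - 0.73²) = 1.4632
mc² = 2.9 × (3×10⁸)² = 2.610×10¹⁷ J
E = γmc² = 1.4632 × 2.610×10¹⁷ = 3.819×10¹⁷ J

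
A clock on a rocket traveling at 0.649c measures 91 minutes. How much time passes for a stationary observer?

Proper time Δt₀ = 91 minutes
γ = 1/√(1 - 0.649²) = 1.314
Δt = γΔt₀ = 1.314 × 91 = 119.6 minutes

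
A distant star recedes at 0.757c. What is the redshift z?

β = 0.757
(1+β)/(1-β) = 1.757/0.243 = 7.230
√(7.230) = 2.689
z = 2.689 - 1 = 1.689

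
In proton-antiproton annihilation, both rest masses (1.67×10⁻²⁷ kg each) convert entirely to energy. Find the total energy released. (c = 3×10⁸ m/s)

Both particles have the same rest mass, so total mass = 2m
E = 2m·c² = 2 × 1.67×10⁻²⁷ × (3×10⁸)²
= 2 × 1.67×10⁻²⁷ × 9×10¹⁶
= 3.006×10⁻¹⁰ J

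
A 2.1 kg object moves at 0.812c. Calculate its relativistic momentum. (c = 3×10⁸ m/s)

γ = 1/√(1 - 0.812²) = 1.7133
v = 0.812 × 3×10⁸ = 2.436×10⁸ m/s
p = γmv = 1.7133 × 2.1 × 2.436×10⁸ = 8.765×10⁸ kg·m/s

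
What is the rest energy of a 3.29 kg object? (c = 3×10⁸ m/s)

c² = (3×10⁸)² = 9.000×10¹⁶ m²/s²
E₀ = mc² = 3.29 × 9.000×10¹⁶ = 2.961×10¹⁷ J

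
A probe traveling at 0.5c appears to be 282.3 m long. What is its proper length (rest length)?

Contracted length L = 282.3 m
γ = 1/√(1 - 0.5²) = 1.1547
L₀ = γL = 1.1547 × 282.3 = 326.0 m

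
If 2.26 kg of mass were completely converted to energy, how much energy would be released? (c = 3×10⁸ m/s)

Using E = mc²:
c² = (3×10⁸)² = 9×10¹⁶ m²/s²
E = 2.26 × 9×10¹⁶ = 2.034×10¹⁷ J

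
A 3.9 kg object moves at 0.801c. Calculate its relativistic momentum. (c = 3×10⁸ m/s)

γ = 1/√(1 - 0.801²) = 1.670
v = 0.801 × 3×10⁸ = 2.403×10⁸ m/s
p = γmv = 1.670 × 3.9 × 2.403×10⁸ = 1.565×10⁹ kg·m/s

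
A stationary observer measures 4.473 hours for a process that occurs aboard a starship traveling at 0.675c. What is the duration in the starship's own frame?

Dilated time Δt = 4.473 hours
γ = 1/√(1 - 0.675²) = 1.3553
Δt₀ = Δt/γ = 4.473/1.3553 = 3.300 hours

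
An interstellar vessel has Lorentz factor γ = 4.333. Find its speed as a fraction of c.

From γ = 1/√(1 - v²/c²):
1/γ² = 1/4.333² = 0.05326
v²/c² = 1 - 0.05326 = 0.9467
v/c = √(0.9467) = 0.9730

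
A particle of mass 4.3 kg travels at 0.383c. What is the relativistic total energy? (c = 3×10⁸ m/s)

γ = 1/√(1 - 0.383²) = 1.0825
mc² = 4.3 × (3×10⁸)² = 3.870×10¹⁷ J
E = γmc² = 1.0825 × 3.870×10¹⁷ = 4.189×10¹⁷ J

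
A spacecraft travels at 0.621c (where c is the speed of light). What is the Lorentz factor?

v/c = 0.621, so (v/c)² = 0.385641
1 - (v/c)² = 0.614359
γ = 1/√(0.614359) = 1.276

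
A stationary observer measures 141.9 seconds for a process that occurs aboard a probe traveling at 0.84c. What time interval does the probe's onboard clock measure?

Dilated time Δt = 141.9 seconds
γ = 1/√(1 - 0.84²) = 1.843
Δt₀ = Δt/γ = 141.9/1.843 = 76.99 seconds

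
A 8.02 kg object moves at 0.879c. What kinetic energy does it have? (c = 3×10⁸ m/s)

γ = 1/√(1 - 0.879²) = 2.0972
γ - 1 = 1.0972
KE = (γ-1)mc² = 1.0972 × 8.02 × (3×10⁸)² = 7.920×10¹⁷ J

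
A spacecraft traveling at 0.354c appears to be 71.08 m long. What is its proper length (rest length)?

Contracted length L = 71.08 m
γ = 1/√(1 - 0.354²) = 1.0692
L₀ = γL = 1.0692 × 71.08 = 76.00 m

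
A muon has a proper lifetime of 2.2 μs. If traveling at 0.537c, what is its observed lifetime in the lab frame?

Proper lifetime τ₀ = 2.2 μs
γ = 1/√(1 - 0.537²) = 1.1854
τ = γτ₀ = 1.1854 × 2.2 μs = 2.608 μs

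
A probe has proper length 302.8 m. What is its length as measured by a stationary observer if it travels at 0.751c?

Proper length L₀ = 302.8 m
γ = 1/√(1 - 0.751²) = 1.5145
L = L₀/γ = 302.8/1.5145 = 199.9 m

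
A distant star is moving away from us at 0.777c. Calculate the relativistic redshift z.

β = 0.777
(1+β)/(1-β) = 1.777/0.223 = 7.969
√(7.969) = 2.823
z = 2.823 - 1 = 1.823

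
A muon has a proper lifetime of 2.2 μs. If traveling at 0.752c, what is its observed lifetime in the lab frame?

Proper lifetime τ₀ = 2.2 μs
γ = 1/√(1 - 0.752²) = 1.5171
τ = γτ₀ = 1.5171 × 2.2 μs = 3.338 μs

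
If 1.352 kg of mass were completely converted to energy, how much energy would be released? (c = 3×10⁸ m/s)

Using E = mc²:
c² = (3×10⁸)² = 9×10¹⁶ m²/s²
E = 1.352 × 9×10¹⁶ = 1.217×10¹⁷ J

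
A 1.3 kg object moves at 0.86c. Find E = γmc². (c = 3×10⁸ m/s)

γ = 1/√(1 - 0.86²) = 1.960
mc² = 1.3 × (3×10⁸)² = 1.170×10¹⁷ J
E = γmc² = 1.960 × 1.170×10¹⁷ = 2.293×10¹⁷ J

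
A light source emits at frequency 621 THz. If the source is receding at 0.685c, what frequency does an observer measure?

β = v/c = 0.685
(1-β)/(1+β) = 0.315/1.685 = 0.18694
Doppler factor = √(0.18694) = 0.4324
f_obs = 621 × 0.4324 = 268.5 THz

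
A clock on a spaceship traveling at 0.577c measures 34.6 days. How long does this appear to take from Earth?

Proper time Δt₀ = 34.6 days
γ = 1/√(1 - 0.577²) = 1.2244
Δt = γΔt₀ = 1.2244 × 34.6 = 42.36 days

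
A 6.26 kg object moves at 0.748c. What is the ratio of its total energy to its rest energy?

E = γmc², E₀ = mc²
E/E₀ = γ = 1/√(1 - 0.748²) = 1.507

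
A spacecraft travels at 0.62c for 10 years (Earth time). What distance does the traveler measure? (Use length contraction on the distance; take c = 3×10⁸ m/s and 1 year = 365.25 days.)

Earth distance: d = v × t = 0.62c × 10 yr = 5.8697×10¹⁶ m
γ = 1.2745
d' = d/γ = 5.8697×10¹⁶/1.2745 = 4.605×10¹⁶ m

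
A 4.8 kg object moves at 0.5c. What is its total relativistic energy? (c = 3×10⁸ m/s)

γ = 1/√(1 - 0.5²) = 1.1547
mc² = 4.8 × (3×10⁸)² = 4.320×10¹⁷ J
E = γmc² = 1.1547 × 4.320×10¹⁷ = 4.988×10¹⁷ J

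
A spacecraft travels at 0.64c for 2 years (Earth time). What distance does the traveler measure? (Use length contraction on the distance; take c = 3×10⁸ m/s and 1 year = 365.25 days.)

Earth distance: d = v × t = 0.64c × 2 yr = 1.21181×10¹⁶ m
γ = 1.30145
d' = d/γ = 1.21181×10¹⁶/1.30145 = 9.311×10¹⁵ m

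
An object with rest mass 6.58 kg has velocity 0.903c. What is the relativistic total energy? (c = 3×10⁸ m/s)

γ = 1/√(1 - 0.903²) = 2.3275
mc² = 6.58 × (3×10⁸)² = 5.922×10¹⁷ J
E = γmc² = 2.3275 × 5.922×10¹⁷ = 1.378×10¹⁸ J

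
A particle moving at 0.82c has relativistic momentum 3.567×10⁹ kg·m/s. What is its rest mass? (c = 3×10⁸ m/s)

γ = 1/√(1 - 0.82²) = 1.7471
v = 0.82 × 3×10⁸ = 2.460×10⁸ m/s
m = p/(γv) = 3.567×10⁹/(1.7471 × 2.460×10⁸) = 8.299 kg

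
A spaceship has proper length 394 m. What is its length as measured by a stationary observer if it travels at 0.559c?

Proper length L₀ = 394 m
γ = 1/√(1 - 0.559²) = 1.206
L = L₀/γ = 394/1.206 = 326.7 m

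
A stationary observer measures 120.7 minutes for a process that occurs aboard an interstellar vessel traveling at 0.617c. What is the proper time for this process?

Dilated time Δt = 120.7 minutes
γ = 1/√(1 - 0.617²) = 1.2707
Δt₀ = Δt/γ = 120.7/1.2707 = 94.99 minutes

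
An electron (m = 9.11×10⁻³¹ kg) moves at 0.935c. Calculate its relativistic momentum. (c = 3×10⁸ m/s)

γ = 1/√(1 - 0.935²) = 2.8197
v = 0.935 × 3×10⁸ = 2.805×10⁸ m/s
p = γmv = 2.8197 × 9.11×10⁻³¹ × 2.805×10⁸ = 7.205×10⁻²² kg·m/s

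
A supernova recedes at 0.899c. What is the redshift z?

β = 0.899
(1+β)/(1-β) = 1.899/0.101 = 18.80
√(18.80) = 4.336
z = 4.336 - 1 = 3.336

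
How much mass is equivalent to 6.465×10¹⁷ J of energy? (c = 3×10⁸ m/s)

From E = mc², we get m = E/c²
c² = (3×10⁸)² = 9×10¹⁶ m²/s²
m = 6.465×10¹⁷ / 9×10¹⁶ = 7.183 kg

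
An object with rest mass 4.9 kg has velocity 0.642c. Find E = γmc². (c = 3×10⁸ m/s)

γ = 1/√(1 - 0.642²) = 1.3043
mc² = 4.9 × (3×10⁸)² = 4.410×10¹⁷ J
E = γmc² = 1.3043 × 4.410×10¹⁷ = 5.752×10¹⁷ J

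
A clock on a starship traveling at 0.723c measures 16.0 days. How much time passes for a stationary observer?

Proper time Δt₀ = 16.0 days
γ = 1/√(1 - 0.723²) = 1.4475
Δt = γΔt₀ = 1.4475 × 16.0 = 23.16 days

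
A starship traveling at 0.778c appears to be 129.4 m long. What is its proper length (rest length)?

Contracted length L = 129.4 m
γ = 1/√(1 - 0.778²) = 1.592
L₀ = γL = 1.592 × 129.4 = 206.0 m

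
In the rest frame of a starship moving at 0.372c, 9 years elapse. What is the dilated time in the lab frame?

Proper time Δt₀ = 9 years
γ = 1/√(1 - 0.372²) = 1.0773
Δt = γΔt₀ = 1.0773 × 9 = 9.696 years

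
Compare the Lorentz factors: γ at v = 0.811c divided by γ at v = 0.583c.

γ₁ = 1/√(1 - 0.811²) = 1.7093
γ₂ = 1/√(1 - 0.583²) = 1.2308
γ₁/γ₂ = 1.7093/1.2308 = 1.389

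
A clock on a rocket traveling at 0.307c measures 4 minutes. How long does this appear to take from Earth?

Proper time Δt₀ = 4 minutes
γ = 1/√(1 - 0.307²) = 1.0507
Δt = γΔt₀ = 1.0507 × 4 = 4.203 minutes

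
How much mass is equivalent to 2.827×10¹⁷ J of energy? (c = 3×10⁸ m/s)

From E = mc², we get m = E/c²
c² = (3×10⁸)² = 9×10¹⁶ m²/s²
m = 2.827×10¹⁷ / 9×10¹⁶ = 3.141 kg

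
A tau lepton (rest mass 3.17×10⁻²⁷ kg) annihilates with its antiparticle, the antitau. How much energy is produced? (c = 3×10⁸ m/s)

Both particles have the same rest mass, so total mass = 2m
E = 2m·c² = 2 × 3.17×10⁻²⁷ × (3×10⁸)²
= 2 × 3.17×10⁻²⁷ × 9×10¹⁶
= 5.706×10⁻¹⁰ J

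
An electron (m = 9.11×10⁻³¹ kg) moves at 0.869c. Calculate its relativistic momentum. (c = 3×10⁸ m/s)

γ = 1/√(1 - 0.869²) = 2.021
v = 0.869 × 3×10⁸ = 2.607×10⁸ m/s
p = γmv = 2.021 × 9.11×10⁻³¹ × 2.607×10⁸ = 4.800×10⁻²² kg·m/s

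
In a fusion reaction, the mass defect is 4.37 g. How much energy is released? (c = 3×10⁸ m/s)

Convert mass defect: Δm = 4.37 g = 0.00437 kg
E = Δm·c² = 0.00437 × (3×10⁸)²
= 0.00437 × 9×10¹⁶ = 3.933×10¹⁴ J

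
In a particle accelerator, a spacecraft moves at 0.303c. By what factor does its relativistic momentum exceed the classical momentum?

p_rel = γmv, p_class = mv
Ratio = γ = 1/√(1 - 0.303²)
= 1/√(0.908191) = 1.049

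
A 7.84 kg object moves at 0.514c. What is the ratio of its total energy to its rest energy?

E = γmc², E₀ = mc²
E/E₀ = γ = 1/√(1 - 0.514²) = 1.166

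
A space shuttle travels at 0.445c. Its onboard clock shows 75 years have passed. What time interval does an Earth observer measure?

Proper time Δt₀ = 75 years
γ = 1/√(1 - 0.445²) = 1.1167
Δt = γΔt₀ = 1.1167 × 75 = 83.75 years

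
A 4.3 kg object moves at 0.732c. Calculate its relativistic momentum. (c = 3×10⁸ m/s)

γ = 1/√(1 - 0.732²) = 1.468
v = 0.732 × 3×10⁸ = 2.196×10⁸ m/s
p = γmv = 1.468 × 4.3 × 2.196×10⁸ = 1.386×10⁹ kg·m/s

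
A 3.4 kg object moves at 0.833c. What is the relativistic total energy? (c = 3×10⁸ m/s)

γ = 1/√(1 - 0.833²) = 1.8074
mc² = 3.4 × (3×10⁸)² = 3.060×10¹⁷ J
E = γmc² = 1.8074 × 3.060×10¹⁷ = 5.531×10¹⁷ J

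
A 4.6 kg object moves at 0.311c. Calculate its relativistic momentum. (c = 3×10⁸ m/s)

γ = 1/√(1 - 0.311²) = 1.0522
v = 0.311 × 3×10⁸ = 9.330×10⁷ m/s
p = γmv = 1.0522 × 4.6 × 9.330×10⁷ = 4.516×10⁸ kg·m/s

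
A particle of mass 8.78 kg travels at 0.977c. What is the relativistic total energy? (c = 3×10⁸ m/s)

γ = 1/√(1 - 0.977²) = 4.690
mc² = 8.78 × (3×10⁸)² = 7.902×10¹⁷ J
E = γmc² = 4.690 × 7.902×10¹⁷ = 3.706×10¹⁸ J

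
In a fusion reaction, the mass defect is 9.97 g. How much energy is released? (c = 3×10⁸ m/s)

Convert mass defect: Δm = 9.97 g = 0.00997 kg
E = Δm·c² = 0.00997 × (3×10⁸)²
= 0.00997 × 9×10¹⁶ = 8.973×10¹⁴ J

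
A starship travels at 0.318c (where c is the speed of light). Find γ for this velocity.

v/c = 0.318, so (v/c)² = 0.101124
1 - (v/c)² = 0.898876
γ = 1/√(0.898876) = 1.055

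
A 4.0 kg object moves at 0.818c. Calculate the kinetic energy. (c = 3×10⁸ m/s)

γ = 1/√(1 - 0.818²) = 1.73847
γ - 1 = 0.73847
KE = (γ-1)mc² = 0.73847 × 4.0 × (3×10⁸)² = 2.658×10¹⁷ J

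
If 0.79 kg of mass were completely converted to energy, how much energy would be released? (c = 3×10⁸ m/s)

Using E = mc²:
c² = (3×10⁸)² = 9×10¹⁶ m²/s²
E = 0.79 × 9×10¹⁶ = 7.110×10¹⁶ J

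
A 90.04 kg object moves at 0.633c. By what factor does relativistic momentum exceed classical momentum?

p_rel = γmv, p_class = mv
Ratio = γ = 1/√(1 - 0.633²) = 1.292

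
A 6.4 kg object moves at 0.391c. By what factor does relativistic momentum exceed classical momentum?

p_rel = γmv, p_class = mv
Ratio = γ = 1/√(1 - 0.391²) = 1.086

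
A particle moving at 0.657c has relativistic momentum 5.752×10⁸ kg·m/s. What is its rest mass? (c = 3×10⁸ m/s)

γ = 1/√(1 - 0.657²) = 1.3265
v = 0.657 × 3×10⁸ = 1.971×10⁸ m/s
m = p/(γv) = 5.752×10⁸/(1.3265 × 1.971×10⁸) = 2.200 kg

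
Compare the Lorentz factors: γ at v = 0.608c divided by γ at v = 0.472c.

γ₁ = 1/√(1 - 0.608²) = 1.2595
γ₂ = 1/√(1 - 0.472²) = 1.1343
γ₁/γ₂ = 1.2595/1.1343 = 1.110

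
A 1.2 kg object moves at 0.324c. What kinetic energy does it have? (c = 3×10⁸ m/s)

γ = 1/√(1 - 0.324²) = 1.05702
γ - 1 = 0.05702
KE = (γ-1)mc² = 0.05702 × 1.2 × (3×10⁸)² = 6.158×10¹⁵ J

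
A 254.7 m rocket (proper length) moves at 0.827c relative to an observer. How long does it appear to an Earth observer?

Proper length L₀ = 254.7 m
γ = 1/√(1 - 0.827²) = 1.779
L = L₀/γ = 254.7/1.779 = 143.2 m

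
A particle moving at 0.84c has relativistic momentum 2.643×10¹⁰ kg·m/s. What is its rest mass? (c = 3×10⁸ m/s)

γ = 1/√(1 - 0.84²) = 1.843
v = 0.84 × 3×10⁸ = 2.520×10⁸ m/s
m = p/(γv) = 2.643×10¹⁰/(1.843 × 2.520×10⁸) = 56.91 kg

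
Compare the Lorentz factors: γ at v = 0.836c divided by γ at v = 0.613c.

γ₁ = 1/√(1 - 0.836²) = 1.8224
γ₂ = 1/√(1 - 0.613²) = 1.2657
γ₁/γ₂ = 1.8224/1.2657 = 1.440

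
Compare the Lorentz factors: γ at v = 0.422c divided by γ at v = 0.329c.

γ₁ = 1/√(1 - 0.422²) = 1.103
γ₂ = 1/√(1 - 0.329²) = 1.059
γ₁/γ₂ = 1.103/1.059 = 1.042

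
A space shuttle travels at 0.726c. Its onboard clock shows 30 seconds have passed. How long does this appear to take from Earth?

Proper time Δt₀ = 30 seconds
γ = 1/√(1 - 0.726²) = 1.454
Δt = γΔt₀ = 1.454 × 30 = 43.62 seconds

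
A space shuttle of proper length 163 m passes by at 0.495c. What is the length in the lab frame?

Proper length L₀ = 163 m
γ = 1/√(1 - 0.495²) = 1.151
L = L₀/γ = 163/1.151 = 141.6 m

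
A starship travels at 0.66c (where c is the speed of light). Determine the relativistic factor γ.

v/c = 0.66, so (v/c)² = 0.4356
1 - (v/c)² = 0.5644
γ = 1/√(0.5644) = 1.331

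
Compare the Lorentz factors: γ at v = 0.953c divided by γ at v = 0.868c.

γ₁ = 1/√(1 - 0.953²) = 3.301
γ₂ = 1/√(1 - 0.868²) = 2.014
γ₁/γ₂ = 3.301/2.014 = 1.639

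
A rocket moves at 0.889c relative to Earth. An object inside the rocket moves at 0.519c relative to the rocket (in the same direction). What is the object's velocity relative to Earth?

u = (u' + v)/(1 + u'v/c²)
Numerator: 0.519 + 0.889 = 1.408
Denominator: 1 + 0.461391 = 1.461391
u = 1.408/1.461391 = 0.9635c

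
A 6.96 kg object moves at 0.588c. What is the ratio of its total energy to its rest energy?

E = γmc², E₀ = mc²
E/E₀ = γ = 1/√(1 - 0.588²) = 1.236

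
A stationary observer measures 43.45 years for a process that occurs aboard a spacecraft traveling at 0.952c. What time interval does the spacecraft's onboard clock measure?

Dilated time Δt = 43.45 years
γ = 1/√(1 - 0.952²) = 3.267
Δt₀ = Δt/γ = 43.45/3.267 = 13.30 years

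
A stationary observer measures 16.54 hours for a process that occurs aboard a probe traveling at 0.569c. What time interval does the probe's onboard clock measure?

Dilated time Δt = 16.54 hours
γ = 1/√(1 - 0.569²) = 1.216
Δt₀ = Δt/γ = 16.54/1.216 = 13.60 hours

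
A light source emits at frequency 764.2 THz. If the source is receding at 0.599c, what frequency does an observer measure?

β = v/c = 0.599
(1-β)/(1+β) = 0.401/1.599 = 0.2508
Doppler factor = √(0.2508) = 0.5008
f_obs = 764.2 × 0.5008 = 382.7 THz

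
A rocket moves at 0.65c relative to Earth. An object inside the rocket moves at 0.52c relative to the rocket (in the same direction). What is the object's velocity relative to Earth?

u = (u' + v)/(1 + u'v/c²)
Numerator: 0.52 + 0.65 = 1.17
Denominator: 1 + 0.338 = 1.338
u = 1.17/1.338 = 0.8744c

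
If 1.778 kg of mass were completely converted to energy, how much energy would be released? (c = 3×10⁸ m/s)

Using E = mc²:
c² = (3×10⁸)² = 9×10¹⁶ m²/s²
E = 1.778 × 9×10¹⁶ = 1.600×10¹⁷ J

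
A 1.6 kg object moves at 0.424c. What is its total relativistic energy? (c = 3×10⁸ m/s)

γ = 1/√(1 - 0.424²) = 1.104
mc² = 1.6 × (3×10⁸)² = 1.440×10¹⁷ J
E = γmc² = 1.104 × 1.440×10¹⁷ = 1.590×10¹⁷ J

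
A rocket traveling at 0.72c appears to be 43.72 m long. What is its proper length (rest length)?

Contracted length L = 43.72 m
γ = 1/√(1 - 0.72²) = 1.441
L₀ = γL = 1.441 × 43.72 = 63.00 m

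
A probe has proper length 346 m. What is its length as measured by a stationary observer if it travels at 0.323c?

Proper length L₀ = 346 m
γ = 1/√(1 - 0.323²) = 1.0566
L = L₀/γ = 346/1.0566 = 327.5 m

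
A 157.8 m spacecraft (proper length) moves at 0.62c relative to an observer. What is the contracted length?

Proper length L₀ = 157.8 m
γ = 1/√(1 - 0.62²) = 1.275
L = L₀/γ = 157.8/1.275 = 123.8 m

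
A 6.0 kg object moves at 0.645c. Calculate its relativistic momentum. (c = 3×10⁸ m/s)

γ = 1/√(1 - 0.645²) = 1.3086
v = 0.645 × 3×10⁸ = 1.935×10⁸ m/s
p = γmv = 1.3086 × 6.0 × 1.935×10⁸ = 1.519×10⁹ kg·m/s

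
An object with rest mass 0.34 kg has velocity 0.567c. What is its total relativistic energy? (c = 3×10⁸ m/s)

γ = 1/√(1 - 0.567²) = 1.214
mc² = 0.34 × (3×10⁸)² = 3.060×10¹⁶ J
E = γmc² = 1.214 × 3.060×10¹⁶ = 3.715×10¹⁶ J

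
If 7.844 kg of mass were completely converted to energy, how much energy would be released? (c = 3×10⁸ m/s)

Using E = mc²:
c² = (3×10⁸)² = 9×10¹⁶ m²/s²
E = 7.844 × 9×10¹⁶ = 7.060×10¹⁷ J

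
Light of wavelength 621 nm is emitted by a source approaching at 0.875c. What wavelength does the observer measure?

β = 0.875
Wavelength Doppler factor = √(0.125/1.875) = √(0.06667) = 0.2582
λ_obs = 621 × 0.2582 = 160.3 nm (blueshift)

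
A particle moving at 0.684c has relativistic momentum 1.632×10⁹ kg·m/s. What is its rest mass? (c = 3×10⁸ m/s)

γ = 1/√(1 - 0.684²) = 1.3708
v = 0.684 × 3×10⁸ = 2.052×10⁸ m/s
m = p/(γv) = 1.632×10⁹/(1.3708 × 2.052×10⁸) = 5.802 kg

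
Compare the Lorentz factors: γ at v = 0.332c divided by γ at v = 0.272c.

γ₁ = 1/√(1 - 0.332²) = 1.060
γ₂ = 1/√(1 - 0.272²) = 1.039
γ₁/γ₂ = 1.060/1.039 = 1.020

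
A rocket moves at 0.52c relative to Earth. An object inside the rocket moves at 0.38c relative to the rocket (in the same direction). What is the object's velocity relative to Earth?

u = (u' + v)/(1 + u'v/c²)
Numerator: 0.38 + 0.52 = 0.9
Denominator: 1 + 0.1976 = 1.1976
u = 0.9/1.1976 = 0.7515c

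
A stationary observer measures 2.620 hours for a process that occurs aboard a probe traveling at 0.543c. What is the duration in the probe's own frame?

Dilated time Δt = 2.620 hours
γ = 1/√(1 - 0.543²) = 1.191
Δt₀ = Δt/γ = 2.620/1.191 = 2.200 hours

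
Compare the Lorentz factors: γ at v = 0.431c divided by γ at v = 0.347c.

γ₁ = 1/√(1 - 0.431²) = 1.108
γ₂ = 1/√(1 - 0.347²) = 1.066
γ₁/γ₂ = 1.108/1.066 = 1.039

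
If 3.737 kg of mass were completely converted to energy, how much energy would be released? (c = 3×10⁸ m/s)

Using E = mc²:
c² = (3×10⁸)² = 9×10¹⁶ m²/s²
E = 3.737 × 9×10¹⁶ = 3.363×10¹⁷ J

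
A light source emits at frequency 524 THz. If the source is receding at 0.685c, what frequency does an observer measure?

β = v/c = 0.685
(1-β)/(1+β) = 0.315/1.685 = 0.18694
Doppler factor = √(0.18694) = 0.4324
f_obs = 524 × 0.4324 = 226.6 THz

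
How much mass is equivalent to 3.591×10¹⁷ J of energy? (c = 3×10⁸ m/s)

From E = mc², we get m = E/c²
c² = (3×10⁸)² = 9×10¹⁶ m²/s²
m = 3.591×10¹⁷ / 9×10¹⁶ = 3.990 kg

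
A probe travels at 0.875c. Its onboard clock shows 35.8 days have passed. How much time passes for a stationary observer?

Proper time Δt₀ = 35.8 days
γ = 1/√(1 - 0.875²) = 2.0656
Δt = γΔt₀ = 2.0656 × 35.8 = 73.95 days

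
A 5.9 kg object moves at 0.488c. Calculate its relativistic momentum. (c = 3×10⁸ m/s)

γ = 1/√(1 - 0.488²) = 1.1457
v = 0.488 × 3×10⁸ = 1.464×10⁸ m/s
p = γmv = 1.1457 × 5.9 × 1.464×10⁸ = 9.896×10⁸ kg·m/s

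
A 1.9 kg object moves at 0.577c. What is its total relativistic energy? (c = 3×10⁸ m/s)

γ = 1/√(1 - 0.577²) = 1.2244
mc² = 1.9 × (3×10⁸)² = 1.710×10¹⁷ J
E = γmc² = 1.2244 × 1.710×10¹⁷ = 2.094×10¹⁷ J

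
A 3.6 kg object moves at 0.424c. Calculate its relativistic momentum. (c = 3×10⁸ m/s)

γ = 1/√(1 - 0.424²) = 1.1042
v = 0.424 × 3×10⁸ = 1.272×10⁸ m/s
p = γmv = 1.1042 × 3.6 × 1.272×10⁸ = 5.056×10⁸ kg·m/s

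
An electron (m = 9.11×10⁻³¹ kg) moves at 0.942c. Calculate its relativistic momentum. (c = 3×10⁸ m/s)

γ = 1/√(1 - 0.942²) = 2.9796
v = 0.942 × 3×10⁸ = 2.826×10⁸ m/s
p = γmv = 2.9796 × 9.11×10⁻³¹ × 2.826×10⁸ = 7.671×10⁻²² kg·m/s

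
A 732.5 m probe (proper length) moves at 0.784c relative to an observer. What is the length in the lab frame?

Proper length L₀ = 732.5 m
γ = 1/√(1 - 0.784²) = 1.611
L = L₀/γ = 732.5/1.611 = 454.7 m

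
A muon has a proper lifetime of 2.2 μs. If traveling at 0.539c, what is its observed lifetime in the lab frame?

Proper lifetime τ₀ = 2.2 μs
γ = 1/√(1 - 0.539²) = 1.1872
τ = γτ₀ = 1.1872 × 2.2 μs = 2.612 μs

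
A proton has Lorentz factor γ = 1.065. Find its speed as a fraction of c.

From γ = 1/√(1 - v²/c²):
1/γ² = 1/1.065² = 0.88166
v²/c² = 1 - 0.88166 = 0.11834
v/c = √(0.11834) = 0.3440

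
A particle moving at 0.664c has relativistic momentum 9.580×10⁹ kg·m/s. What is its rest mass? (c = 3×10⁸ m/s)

γ = 1/√(1 - 0.664²) = 1.3374
v = 0.664 × 3×10⁸ = 1.992×10⁸ m/s
m = p/(γv) = 9.580×10⁹/(1.3374 × 1.992×10⁸) = 35.96 kg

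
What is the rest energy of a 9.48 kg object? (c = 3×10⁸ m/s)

c² = (3×10⁸)² = 9.000×10¹⁶ m²/s²
E₀ = mc² = 9.48 × 9.000×10¹⁶ = 8.532×10¹⁷ J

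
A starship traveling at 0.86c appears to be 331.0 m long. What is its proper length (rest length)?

Contracted length L = 331.0 m
γ = 1/√(1 - 0.86²) = 1.95965
L₀ = γL = 1.95965 × 331.0 = 648.6 m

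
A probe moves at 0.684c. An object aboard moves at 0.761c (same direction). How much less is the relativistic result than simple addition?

Classical: u' + v = 0.761 + 0.684 = 1.445c
Relativistic: u = (0.761 + 0.684)/(1 + 0.520524) = 1.445/1.520524 = 0.9503c
Difference: 1.445 - 0.9503 = 0.4947c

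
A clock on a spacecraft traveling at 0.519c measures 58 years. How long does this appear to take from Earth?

Proper time Δt₀ = 58 years
γ = 1/√(1 - 0.519²) = 1.1699
Δt = γΔt₀ = 1.1699 × 58 = 67.85 years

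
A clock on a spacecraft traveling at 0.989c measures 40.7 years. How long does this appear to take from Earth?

Proper time Δt₀ = 40.7 years
γ = 1/√(1 - 0.989²) = 6.761
Δt = γΔt₀ = 6.761 × 40.7 = 275.2 years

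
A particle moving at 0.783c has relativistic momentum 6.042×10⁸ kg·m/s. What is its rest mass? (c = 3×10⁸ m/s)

γ = 1/√(1 - 0.783²) = 1.608
v = 0.783 × 3×10⁸ = 2.349×10⁸ m/s
m = p/(γv) = 6.042×10⁸/(1.608 × 2.349×10⁸) = 1.600 kg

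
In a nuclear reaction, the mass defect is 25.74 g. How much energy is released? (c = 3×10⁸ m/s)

Convert mass defect: Δm = 25.74 g = 0.02574 kg
E = Δm·c² = 0.02574 × (3×10⁸)²
= 0.02574 × 9×10¹⁶ = 2.317×10¹⁵ J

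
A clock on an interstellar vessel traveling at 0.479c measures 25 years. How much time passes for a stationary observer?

Proper time Δt₀ = 25 years
γ = 1/√(1 - 0.479²) = 1.139
Δt = γΔt₀ = 1.139 × 25 = 28.48 years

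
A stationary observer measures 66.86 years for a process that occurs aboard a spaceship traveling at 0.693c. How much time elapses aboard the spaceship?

Dilated time Δt = 66.86 years
γ = 1/√(1 - 0.693²) = 1.387
Δt₀ = Δt/γ = 66.86/1.387 = 48.20 years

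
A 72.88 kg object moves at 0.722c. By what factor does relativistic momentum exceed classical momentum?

p_rel = γmv, p_class = mv
Ratio = γ = 1/√(1 - 0.722²) = 1.445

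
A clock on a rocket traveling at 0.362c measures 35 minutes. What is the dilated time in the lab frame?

Proper time Δt₀ = 35 minutes
γ = 1/√(1 - 0.362²) = 1.0728
Δt = γΔt₀ = 1.0728 × 35 = 37.55 minutes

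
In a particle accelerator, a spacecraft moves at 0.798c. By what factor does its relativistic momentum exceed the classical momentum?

p_rel = γmv, p_class = mv
Ratio = γ = 1/√(1 - 0.798²)
= 1/√(0.363196) = 1.659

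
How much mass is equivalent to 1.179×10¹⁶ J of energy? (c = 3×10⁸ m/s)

From E = mc², we get m = E/c²
c² = (3×10⁸)² = 9×10¹⁶ m²/s²
m = 1.179×10¹⁶ / 9×10¹⁶ = 0.1310 kg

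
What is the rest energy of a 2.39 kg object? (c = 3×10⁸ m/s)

c² = (3×10⁸)² = 9.000×10¹⁶ m²/s²
E₀ = mc² = 2.39 × 9.000×10¹⁶ = 2.151×10¹⁷ J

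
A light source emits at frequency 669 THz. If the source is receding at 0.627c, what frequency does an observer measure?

β = v/c = 0.627
(1-β)/(1+β) = 0.373/1.627 = 0.22926
Doppler factor = √(0.22926) = 0.4788
f_obs = 669 × 0.4788 = 320.3 THz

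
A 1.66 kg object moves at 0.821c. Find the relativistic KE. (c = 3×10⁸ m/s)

γ = 1/√(1 - 0.821²) = 1.7515
γ - 1 = 0.7515
KE = (γ-1)mc² = 0.7515 × 1.66 × (3×10⁸)² = 1.123×10¹⁷ J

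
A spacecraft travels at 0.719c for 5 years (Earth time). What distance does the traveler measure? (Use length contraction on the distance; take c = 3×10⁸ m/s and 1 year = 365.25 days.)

Earth distance: d = v × t = 0.719c × 5 yr = 3.403×10¹⁶ m
γ = 1.439
d' = d/γ = 3.403×10¹⁶/1.439 = 2.365×10¹⁶ m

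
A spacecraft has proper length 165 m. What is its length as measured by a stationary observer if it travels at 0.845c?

Proper length L₀ = 165 m
γ = 1/√(1 - 0.845²) = 1.870
L = L₀/γ = 165/1.870 = 88.24 m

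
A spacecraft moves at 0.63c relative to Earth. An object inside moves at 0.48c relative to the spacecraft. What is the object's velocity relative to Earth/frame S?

u = (u' + v)/(1 + u'v/c²)
Numerator: 0.48 + 0.63 = 1.11
Denominator: 1 + 0.3024 = 1.3024
u = 1.11/1.3024 = 0.8523c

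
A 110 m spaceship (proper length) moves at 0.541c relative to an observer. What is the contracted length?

Proper length L₀ = 110 m
γ = 1/√(1 - 0.541²) = 1.189
L = L₀/γ = 110/1.189 = 92.51 m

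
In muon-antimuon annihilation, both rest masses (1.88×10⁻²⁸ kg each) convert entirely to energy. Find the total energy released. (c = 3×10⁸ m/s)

Both particles have the same rest mass, so total mass = 2m
E = 2m·c² = 2 × 1.88×10⁻²⁸ × (3×10⁸)²
= 2 × 1.88×10⁻²⁸ × 9×10¹⁶
= 3.384×10⁻¹¹ J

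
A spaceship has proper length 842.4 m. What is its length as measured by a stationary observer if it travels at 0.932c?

Proper length L₀ = 842.4 m
γ = 1/√(1 - 0.932²) = 2.759
L = L₀/γ = 842.4/2.759 = 305.3 m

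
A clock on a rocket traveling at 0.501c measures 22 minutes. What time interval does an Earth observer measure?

Proper time Δt₀ = 22 minutes
γ = 1/√(1 - 0.501²) = 1.1555
Δt = γΔt₀ = 1.1555 × 22 = 25.42 minutes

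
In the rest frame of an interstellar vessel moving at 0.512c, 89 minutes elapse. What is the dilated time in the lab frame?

Proper time Δt₀ = 89 minutes
γ = 1/√(1 - 0.512²) = 1.164
Δt = γΔt₀ = 1.164 × 89 = 103.6 minutes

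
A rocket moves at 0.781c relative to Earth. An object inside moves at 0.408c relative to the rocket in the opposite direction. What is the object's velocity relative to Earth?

Object's velocity in rocket frame is u' = -0.408c
u = (u' + v)/(1 + u'v/c²) = (v - 0.408)/(1 - 0.408·v/c²)
Numerator: 0.781 - 0.408 = 0.373
Denominator: 1 - 0.318648 = 0.681352
u = 0.373/0.681352 = 0.5474c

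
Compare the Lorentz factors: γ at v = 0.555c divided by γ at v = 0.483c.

γ₁ = 1/√(1 - 0.555²) = 1.202
γ₂ = 1/√(1 - 0.483²) = 1.142
γ₁/γ₂ = 1.202/1.142 = 1.053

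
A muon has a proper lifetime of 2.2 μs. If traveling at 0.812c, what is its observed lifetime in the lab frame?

Proper lifetime τ₀ = 2.2 μs
γ = 1/√(1 - 0.812²) = 1.713
τ = γτ₀ = 1.713 × 2.2 μs = 3.769 μs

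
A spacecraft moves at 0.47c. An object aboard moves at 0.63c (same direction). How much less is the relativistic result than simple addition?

Classical: u' + v = 0.63 + 0.47 = 1.1c
Relativistic: u = (0.63 + 0.47)/(1 + 0.2961) = 1.1/1.2961 = 0.8487c
Difference: 1.1 - 0.8487 = 0.2513c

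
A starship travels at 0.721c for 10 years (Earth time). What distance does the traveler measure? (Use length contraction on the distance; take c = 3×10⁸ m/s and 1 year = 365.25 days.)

Earth distance: d = v × t = 0.721c × 10 yr = 6.826×10¹⁶ m
γ = 1.443
d' = d/γ = 6.826×10¹⁶/1.443 = 4.730×10¹⁶ m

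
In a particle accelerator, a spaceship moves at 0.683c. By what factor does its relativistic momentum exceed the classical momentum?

p_rel = γmv, p_class = mv
Ratio = γ = 1/√(1 - 0.683²)
= 1/√(0.533511) = 1.369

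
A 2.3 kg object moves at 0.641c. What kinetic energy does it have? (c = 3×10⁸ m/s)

γ = 1/√(1 - 0.641²) = 1.30286
γ - 1 = 0.30286
KE = (γ-1)mc² = 0.30286 × 2.3 × (3×10⁸)² = 6.269×10¹⁶ J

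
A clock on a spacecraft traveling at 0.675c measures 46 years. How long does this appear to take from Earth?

Proper time Δt₀ = 46 years
γ = 1/√(1 - 0.675²) = 1.35535
Δt = γΔt₀ = 1.35535 × 46 = 62.35 years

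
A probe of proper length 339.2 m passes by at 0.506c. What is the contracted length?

Proper length L₀ = 339.2 m
γ = 1/√(1 - 0.506²) = 1.1594
L = L₀/γ = 339.2/1.1594 = 292.6 m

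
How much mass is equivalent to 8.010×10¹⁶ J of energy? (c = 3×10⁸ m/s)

From E = mc², we get m = E/c²
c² = (3×10⁸)² = 9×10¹⁶ m²/s²
m = 8.010×10¹⁶ / 9×10¹⁶ = 0.8900 kg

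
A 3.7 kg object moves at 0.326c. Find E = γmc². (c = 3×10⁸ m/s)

γ = 1/√(1 - 0.326²) = 1.0578
mc² = 3.7 × (3×10⁸)² = 3.330×10¹⁷ J
E = γmc² = 1.0578 × 3.330×10¹⁷ = 3.522×10¹⁷ J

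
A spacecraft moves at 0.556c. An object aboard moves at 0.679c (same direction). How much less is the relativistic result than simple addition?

Classical: u' + v = 0.679 + 0.556 = 1.235c
Relativistic: u = (0.679 + 0.556)/(1 + 0.377524) = 1.235/1.377524 = 0.8965c
Difference: 1.235 - 0.8965 = 0.3385c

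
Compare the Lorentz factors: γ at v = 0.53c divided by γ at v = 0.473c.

γ₁ = 1/√(1 - 0.53²) = 1.179
γ₂ = 1/√(1 - 0.473²) = 1.135
γ₁/γ₂ = 1.179/1.135 = 1.039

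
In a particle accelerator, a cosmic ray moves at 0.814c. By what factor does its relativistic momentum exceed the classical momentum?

p_rel = γmv, p_class = mv
Ratio = γ = 1/√(1 - 0.814²)
= 1/√(0.337404) = 1.722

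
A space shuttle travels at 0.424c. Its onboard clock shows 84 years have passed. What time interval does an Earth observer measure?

Proper time Δt₀ = 84 years
γ = 1/√(1 - 0.424²) = 1.1042
Δt = γΔt₀ = 1.1042 × 84 = 92.75 years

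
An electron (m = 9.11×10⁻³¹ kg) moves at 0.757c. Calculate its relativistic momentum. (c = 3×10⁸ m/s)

γ = 1/√(1 - 0.757²) = 1.5304
v = 0.757 × 3×10⁸ = 2.271×10⁸ m/s
p = γmv = 1.5304 × 9.11×10⁻³¹ × 2.271×10⁸ = 3.166×10⁻²² kg·m/s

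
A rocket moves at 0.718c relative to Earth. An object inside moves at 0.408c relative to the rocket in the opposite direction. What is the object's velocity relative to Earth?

Object's velocity in rocket frame is u' = -0.408c
u = (u' + v)/(1 + u'v/c²) = (v - 0.408)/(1 - 0.408·v/c²)
Numerator: 0.718 - 0.408 = 0.31
Denominator: 1 - 0.292944 = 0.707056
u = 0.31/0.707056 = 0.4384c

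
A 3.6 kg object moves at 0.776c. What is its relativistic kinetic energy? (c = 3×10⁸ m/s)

γ = 1/√(1 - 0.776²) = 1.5855
γ - 1 = 0.5855
KE = (γ-1)mc² = 0.5855 × 3.6 × (3×10⁸)² = 1.897×10¹⁷ J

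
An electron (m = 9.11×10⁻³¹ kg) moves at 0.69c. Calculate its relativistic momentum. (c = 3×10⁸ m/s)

γ = 1/√(1 - 0.69²) = 1.3816
v = 0.69 × 3×10⁸ = 2.070×10⁸ m/s
p = γmv = 1.3816 × 9.11×10⁻³¹ × 2.070×10⁸ = 2.605×10⁻²² kg·m/s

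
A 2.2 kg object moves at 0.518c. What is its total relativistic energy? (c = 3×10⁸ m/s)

γ = 1/√(1 - 0.518²) = 1.169
mc² = 2.2 × (3×10⁸)² = 1.980×10¹⁷ J
E = γmc² = 1.169 × 1.980×10¹⁷ = 2.315×10¹⁷ J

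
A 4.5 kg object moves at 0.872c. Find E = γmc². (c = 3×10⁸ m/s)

γ = 1/√(1 - 0.872²) = 2.043
mc² = 4.5 × (3×10⁸)² = 4.050×10¹⁷ J
E = γmc² = 2.043 × 4.050×10¹⁷ = 8.274×10¹⁷ J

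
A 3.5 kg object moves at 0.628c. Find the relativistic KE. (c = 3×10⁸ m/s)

γ = 1/√(1 - 0.628²) = 1.28499
γ - 1 = 0.28499
KE = (γ-1)mc² = 0.28499 × 3.5 × (3×10⁸)² = 8.977×10¹⁶ J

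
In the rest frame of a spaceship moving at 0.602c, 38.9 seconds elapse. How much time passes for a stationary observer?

Proper time Δt₀ = 38.9 seconds
γ = 1/√(1 - 0.602²) = 1.2524
Δt = γΔt₀ = 1.2524 × 38.9 = 48.72 seconds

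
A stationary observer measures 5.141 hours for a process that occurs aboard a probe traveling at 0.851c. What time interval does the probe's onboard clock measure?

Dilated time Δt = 5.141 hours
γ = 1/√(1 - 0.851²) = 1.904
Δt₀ = Δt/γ = 5.141/1.904 = 2.700 hours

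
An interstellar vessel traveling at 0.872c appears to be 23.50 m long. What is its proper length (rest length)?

Contracted length L = 23.50 m
γ = 1/√(1 - 0.872²) = 2.043
L₀ = γL = 2.043 × 23.50 = 48.01 m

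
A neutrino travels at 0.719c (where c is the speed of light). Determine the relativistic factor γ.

v/c = 0.719, so (v/c)² = 0.516961
1 - (v/c)² = 0.483039
γ = 1/√(0.483039) = 1.439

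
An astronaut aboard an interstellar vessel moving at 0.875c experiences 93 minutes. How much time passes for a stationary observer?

Proper time Δt₀ = 93 minutes
γ = 1/√(1 - 0.875²) = 2.066
Δt = γΔt₀ = 2.066 × 93 = 192.1 minutes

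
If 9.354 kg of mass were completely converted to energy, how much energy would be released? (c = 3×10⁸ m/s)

Using E = mc²:
c² = (3×10⁸)² = 9×10¹⁶ m²/s²
E = 9.354 × 9×10¹⁶ = 8.419×10¹⁷ J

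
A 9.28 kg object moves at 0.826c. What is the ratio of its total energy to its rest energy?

E = γmc², E₀ = mc²
E/E₀ = γ = 1/√(1 - 0.826²) = 1.774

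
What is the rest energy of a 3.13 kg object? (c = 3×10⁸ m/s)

c² = (3×10⁸)² = 9.000×10¹⁶ m²/s²
E₀ = mc² = 3.13 × 9.000×10¹⁶ = 2.817×10¹⁷ J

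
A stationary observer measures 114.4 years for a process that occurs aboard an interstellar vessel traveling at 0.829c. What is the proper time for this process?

Dilated time Δt = 114.4 years
γ = 1/√(1 - 0.829²) = 1.788
Δt₀ = Δt/γ = 114.4/1.788 = 63.98 years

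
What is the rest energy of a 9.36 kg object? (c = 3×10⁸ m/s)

c² = (3×10⁸)² = 9.000×10¹⁶ m²/s²
E₀ = mc² = 9.36 × 9.000×10¹⁶ = 8.424×10¹⁷ J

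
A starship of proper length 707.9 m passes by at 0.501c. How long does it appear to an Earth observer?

Proper length L₀ = 707.9 m
γ = 1/√(1 - 0.501²) = 1.15547
L = L₀/γ = 707.9/1.15547 = 612.7 m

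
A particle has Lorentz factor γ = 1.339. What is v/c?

From γ = 1/√(1 - v²/c²):
1/γ² = 1/1.339² = 0.55775
v²/c² = 1 - 0.55775 = 0.44225
v/c = √(0.44225) = 0.6650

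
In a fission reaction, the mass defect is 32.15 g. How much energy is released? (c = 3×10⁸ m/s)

Convert mass defect: Δm = 32.15 g = 0.03215 kg
E = Δm·c² = 0.03215 × (3×10⁸)²
= 0.03215 × 9×10¹⁶ = 2.894×10¹⁵ J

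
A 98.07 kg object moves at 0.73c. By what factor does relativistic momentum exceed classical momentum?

p_rel = γmv, p_class = mv
Ratio = γ = 1/√(1 - 0.73²) = 1.463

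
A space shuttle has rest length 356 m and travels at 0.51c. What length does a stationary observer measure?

Proper length L₀ = 356 m
γ = 1/√(1 - 0.51²) = 1.1626
L = L₀/γ = 356/1.1626 = 306.2 m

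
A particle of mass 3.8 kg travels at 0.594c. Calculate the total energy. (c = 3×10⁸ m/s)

γ = 1/√(1 - 0.594²) = 1.243
mc² = 3.8 × (3×10⁸)² = 3.420×10¹⁷ J
E = γmc² = 1.243 × 3.420×10¹⁷ = 4.251×10¹⁷ J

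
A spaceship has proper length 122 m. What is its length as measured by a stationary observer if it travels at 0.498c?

Proper length L₀ = 122 m
γ = 1/√(1 - 0.498²) = 1.153
L = L₀/γ = 122/1.153 = 105.8 m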